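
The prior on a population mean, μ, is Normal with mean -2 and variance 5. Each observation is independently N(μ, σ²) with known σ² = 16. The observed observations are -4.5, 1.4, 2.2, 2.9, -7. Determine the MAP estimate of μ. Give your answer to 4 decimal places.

n = 5; x̄ = ((-4.5) + 1.4 + 2.2 + 2.9 + (-7))/5 = -5/5 = -1.
For a Normal prior and Normal likelihood with known variance, the posterior is Normal; its mode equals its mean, the precision-weighted average.
Prior precision 1/σ₀² = 1/5 = 0.2; data precision n/σ² = 5/16 = 0.3125.
μ̂ = (0.2·(-2) + 0.3125·(-1)) / (0.2 + 0.3125) = (-0.7125)/0.5125 = -57/41 ≈ -1.3902.

μ̂_MAP = -1.3902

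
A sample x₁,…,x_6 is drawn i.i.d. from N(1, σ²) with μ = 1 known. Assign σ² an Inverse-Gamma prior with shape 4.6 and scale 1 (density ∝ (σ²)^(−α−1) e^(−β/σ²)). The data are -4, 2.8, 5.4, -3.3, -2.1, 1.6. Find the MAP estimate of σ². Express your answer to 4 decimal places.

Sum of squared deviations about the known mean: SS = (-4−1)² + (2.8−1)² + (5.4−1)² + (-3.3−1)² + (-2.1−1)² + (1.6−1)² = 76.06.
The Normal likelihood contributes (σ²)^(−n/2) exp(−SS/(2σ²)), so the posterior is Inverse-Gamma(α + n/2, β + SS/2) = Inverse-Gamma(7.6, 39.03).
The mode of Inverse-Gamma(a, b) is b/(a+1) = 39.03/8.6 ≈ 4.5384.

σ̂²_MAP = 4.5384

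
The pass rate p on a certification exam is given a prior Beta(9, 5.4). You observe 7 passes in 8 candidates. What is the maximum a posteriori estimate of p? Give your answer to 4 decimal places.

Prior: Beta(9, 5.4).
Data: 7 successes in 8 trials. The binomial likelihood contributes p^7(1−p)^1, so the posterior is Beta(9+7, 5.4+1) = Beta(16, 6.4).
For Beta(a, b) with a, b > 1 the mode is (a−1)/(a+b−2) = 15/20.4 ≈ 0.7353.

p̂_MAP = 0.7353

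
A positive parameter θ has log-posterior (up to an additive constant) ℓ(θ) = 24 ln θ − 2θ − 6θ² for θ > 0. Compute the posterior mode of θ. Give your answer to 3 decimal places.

ℓ'(θ) = 24/θ − 2 − 12θ. Setting this to zero and multiplying by θ: 12θ² + 2θ − 24 = 0.
θ = (−2 + √(2² + 4·12·24)) / (2·12) = (−2 + √1156) / 24 = (−2 + 34)/24 = 4/3.
ℓ''(θ) = −24/θ² − 12 < 0, confirming a maximum.

θ̂_MAP = 1.333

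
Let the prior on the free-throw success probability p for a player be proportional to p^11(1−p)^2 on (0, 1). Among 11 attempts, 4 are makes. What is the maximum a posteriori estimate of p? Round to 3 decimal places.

The prior density ∝ p^11(1−p)^2 is the kernel of Beta(12, 3).
Data: 4 successes in 11 trials. The binomial likelihood contributes p^4(1−p)^7, so the posterior is Beta(12+4, 3+7) = Beta(16, 10).
For Beta(a, b) with a, b > 1 the mode is (a−1)/(a+b−2) = 15/24 ≈ 0.625.

p̂_MAP = 0.625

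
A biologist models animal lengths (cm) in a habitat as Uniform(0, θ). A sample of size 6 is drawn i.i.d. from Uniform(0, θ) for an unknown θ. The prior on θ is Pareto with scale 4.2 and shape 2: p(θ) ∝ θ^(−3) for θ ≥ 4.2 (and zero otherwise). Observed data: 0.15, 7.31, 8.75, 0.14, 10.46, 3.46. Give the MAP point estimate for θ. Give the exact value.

The Uniform(0, θ) likelihood is θ^(−n) for θ ≥ max(xᵢ), zero otherwise. Here max(xᵢ) = 10.46.
Posterior ∝ θ^(−3) · θ^(−6) = θ^(−9) on θ ≥ max(4.2, 10.46) = 10.46.
This density is strictly decreasing in θ, so the posterior mode lies at the lower boundary of the support.

θ̂_MAP = 10.46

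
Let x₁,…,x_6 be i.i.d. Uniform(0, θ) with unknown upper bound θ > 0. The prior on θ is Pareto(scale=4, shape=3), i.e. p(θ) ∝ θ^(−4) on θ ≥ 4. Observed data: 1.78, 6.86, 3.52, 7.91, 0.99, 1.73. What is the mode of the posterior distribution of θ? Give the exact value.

θ̂_MAP = 7.91

The Uniform(0, θ) likelihood is θ^(−n) for θ ≥ max(xᵢ), zero otherwise. Here max(xᵢ) = 7.91.
Posterior ∝ θ^(−4) · θ^(−6) = θ^(−10) on θ ≥ max(4, 7.91) = 7.91.
This density is strictly decreasing in θ, so the posterior mode lies at the lower boundary of the support.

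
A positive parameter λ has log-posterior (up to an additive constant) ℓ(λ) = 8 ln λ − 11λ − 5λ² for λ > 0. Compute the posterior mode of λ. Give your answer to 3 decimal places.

λ̂_MAP = 0.500

ℓ'(λ) = 8/λ − 11 − 10λ. Setting this to zero and multiplying by λ: 10λ² + 11λ − 8 = 0.
λ = (−11 + √(11² + 4·10·8)) / (2·10) = (−11 + √441) / 20 = (−11 + 21)/20 = 1/2.
ℓ''(λ) = −8/λ² − 10 < 0, confirming a maximum.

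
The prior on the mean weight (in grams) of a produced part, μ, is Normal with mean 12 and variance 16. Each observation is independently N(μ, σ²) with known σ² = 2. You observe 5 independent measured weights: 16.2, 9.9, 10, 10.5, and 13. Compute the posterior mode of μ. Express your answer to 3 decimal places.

n = 5; x̄ = (16.2 + 9.9 + 10 + 10.5 + 13)/5 = 59.6/5 = 11.92.
For a Normal prior and Normal likelihood with known variance, the posterior is Normal; its mode equals its mean, the precision-weighted average.
Prior precision 1/σ₀² = 1/16 = 0.0625; data precision n/σ² = 5/2 = 2.5.
μ̂ = (0.0625·12 + 2.5·11.92) / (0.0625 + 2.5) = 30.55/2.5625 = 2444/205 ≈ 11.922.

μ̂_MAP = 11.922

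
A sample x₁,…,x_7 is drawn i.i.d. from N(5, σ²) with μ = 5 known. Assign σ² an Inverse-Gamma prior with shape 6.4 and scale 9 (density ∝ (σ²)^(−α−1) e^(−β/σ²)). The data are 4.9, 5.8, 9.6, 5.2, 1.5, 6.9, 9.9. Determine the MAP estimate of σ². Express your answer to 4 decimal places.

σ̂²_MAP = 3.6569

Sum of squared deviations about the known mean: SS = (4.9−5)² + (5.8−5)² + (9.6−5)² + (5.2−5)² + (1.5−5)² + (6.9−5)² + (9.9−5)² = 61.72.
The Normal likelihood contributes (σ²)^(−n/2) exp(−SS/(2σ²)), so the posterior is Inverse-Gamma(α + n/2, β + SS/2) = Inverse-Gamma(9.9, 39.86).
The mode of Inverse-Gamma(a, b) is b/(a+1) = 39.86/10.9 ≈ 3.6569.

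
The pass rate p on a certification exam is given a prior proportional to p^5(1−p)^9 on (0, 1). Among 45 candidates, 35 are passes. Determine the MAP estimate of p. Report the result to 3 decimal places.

p̂_MAP = 0.678

The prior density ∝ p^5(1−p)^9 is the kernel of Beta(6, 10).
Data: 35 successes in 45 trials. The binomial likelihood contributes p^35(1−p)^10, so the posterior is Beta(6+35, 10+10) = Beta(41, 20).
For Beta(a, b) with a, b > 1 the mode is (a−1)/(a+b−2) = 40/59 ≈ 0.678.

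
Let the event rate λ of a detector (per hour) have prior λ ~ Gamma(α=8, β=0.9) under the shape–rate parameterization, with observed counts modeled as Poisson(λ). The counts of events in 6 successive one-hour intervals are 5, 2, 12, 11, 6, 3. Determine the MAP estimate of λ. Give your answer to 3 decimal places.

Σxᵢ = 5+2+12+11+6+3 = 39, with n = 6.
Posterior ∝ λ^7e^(−0.9λ) · λ^39e^(−6λ) = λ^46e^(−6.9λ), i.e. Gamma(shape=47, rate=6.9).
The mode of a Gamma(a, b) with a ≥ 1 (shape–rate) is (a−1)/b = 46/6.9 ≈ 6.667.

λ̂_MAP = 6.667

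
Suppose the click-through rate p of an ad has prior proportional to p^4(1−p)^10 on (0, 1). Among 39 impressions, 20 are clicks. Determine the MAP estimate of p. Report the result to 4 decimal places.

p̂_MAP = 0.4528

The prior density ∝ p^4(1−p)^10 is the kernel of Beta(5, 11).
Data: 20 successes in 39 trials. The binomial likelihood contributes p^20(1−p)^19, so the posterior is Beta(5+20, 11+19) = Beta(25, 30).
For Beta(a, b) with a, b > 1 the mode is (a−1)/(a+b−2) = 24/53 ≈ 0.4528.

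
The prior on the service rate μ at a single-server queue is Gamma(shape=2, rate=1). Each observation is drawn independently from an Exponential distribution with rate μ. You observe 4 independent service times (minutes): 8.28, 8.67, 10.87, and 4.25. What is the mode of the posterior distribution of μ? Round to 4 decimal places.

μ̂_MAP = 0.1512

The Exponential(rate=μ) likelihood is ∝ μ^n e^(−μΣtᵢ). Here n = 4 and Σtᵢ = 8.28 + 8.67 + 10.87 + 4.25 = 32.07.
Posterior ∝ μe^(−1μ) · μ^4e^(−32.07μ) = μ^5e^(−33.07μ), i.e. Gamma(6, 33.07).
Mode = (a−1)/b = 5/33.07 ≈ 0.1512.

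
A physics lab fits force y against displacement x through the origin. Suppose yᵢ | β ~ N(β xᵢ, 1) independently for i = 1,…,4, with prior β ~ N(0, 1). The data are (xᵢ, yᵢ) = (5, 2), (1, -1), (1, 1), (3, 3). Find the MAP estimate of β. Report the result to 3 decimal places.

log p(β | y) = −Σ(yᵢ − βxᵢ)²/(2·1) − β²/(2·1) + const.
Setting the derivative to zero: Σxᵢ(yᵢ − βxᵢ)/1 − β/1 = 0, so β = Σxᵢyᵢ / (Σxᵢ² + σ²/τ²).
Σxᵢyᵢ = 5·2 + 1·(-1) + 1·1 + 3·3 = 19; Σxᵢ² = 36; σ²/τ² = 1.
β̂_MAP = 19 / (36 + 1) = 19/37 ≈ 0.514.

β̂_MAP = 0.514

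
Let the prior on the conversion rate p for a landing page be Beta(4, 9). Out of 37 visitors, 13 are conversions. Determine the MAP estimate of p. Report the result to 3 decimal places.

p̂_MAP = 0.333

Prior: Beta(4, 9).
Data: 13 successes in 37 trials. The binomial likelihood contributes p^13(1−p)^24, so the posterior is Beta(4+13, 9+24) = Beta(17, 33).
For Beta(a, b) with a, b > 1 the mode is (a−1)/(a+b−2) = 16/48 ≈ 0.333.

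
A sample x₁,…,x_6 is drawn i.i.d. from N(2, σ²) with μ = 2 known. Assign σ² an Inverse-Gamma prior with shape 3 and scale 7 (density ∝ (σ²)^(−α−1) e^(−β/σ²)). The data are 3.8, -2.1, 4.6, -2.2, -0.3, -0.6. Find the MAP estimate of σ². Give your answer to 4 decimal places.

Sum of squared deviations about the known mean: SS = (3.8−2)² + (-2.1−2)² + (4.6−2)² + (-2.2−2)² + (-0.3−2)² + (-0.6−2)² = 56.5.
The Normal likelihood contributes (σ²)^(−n/2) exp(−SS/(2σ²)), so the posterior is Inverse-Gamma(α + n/2, β + SS/2) = Inverse-Gamma(6, 35.25).
The mode of Inverse-Gamma(a, b) is b/(a+1) = 35.25/7 ≈ 5.0357.

σ̂²_MAP = 5.0357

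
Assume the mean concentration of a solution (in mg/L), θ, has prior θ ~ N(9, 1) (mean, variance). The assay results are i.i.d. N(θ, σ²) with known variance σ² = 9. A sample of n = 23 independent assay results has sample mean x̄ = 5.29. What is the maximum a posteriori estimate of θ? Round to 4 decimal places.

θ̂_MAP = 6.3334

n = 23, x̄ = 5.29.
For a Normal prior and Normal likelihood with known variance, the posterior is Normal; its mode equals its mean, the precision-weighted average.
Prior precision 1/σ₀² = 1/1 = 1; data precision n/σ² = 23/9.
θ̂ = (1·9 + (23/9)·5.29) / (1 + 23/9) = (20267/900)/(32/9) = 6.3334375 ≈ 6.3334.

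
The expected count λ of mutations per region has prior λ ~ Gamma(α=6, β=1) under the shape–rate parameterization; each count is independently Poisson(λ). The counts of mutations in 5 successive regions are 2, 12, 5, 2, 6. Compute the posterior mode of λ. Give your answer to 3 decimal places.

λ̂_MAP = 5.333

Σxᵢ = 2+12+5+2+6 = 27, with n = 5.
Posterior ∝ λ^5e^(−1λ) · λ^27e^(−5λ) = λ^32e^(−6λ), i.e. Gamma(shape=33, rate=6).
The mode of a Gamma(a, b) with a ≥ 1 (shape–rate) is (a−1)/b = 32/6 ≈ 5.333.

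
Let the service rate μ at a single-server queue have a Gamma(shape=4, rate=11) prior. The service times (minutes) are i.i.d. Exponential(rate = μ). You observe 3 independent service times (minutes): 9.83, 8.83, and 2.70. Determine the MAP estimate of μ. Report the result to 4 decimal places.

μ̂_MAP = 0.1854

The Exponential(rate=μ) likelihood is ∝ μ^n e^(−μΣtᵢ). Here n = 3 and Σtᵢ = 9.83 + 8.83 + 2.70 = 21.36.
Posterior ∝ μ^3e^(−11μ) · μ^3e^(−21.36μ) = μ^6e^(−32.36μ), i.e. Gamma(7, 32.36).
Mode = (a−1)/b = 6/32.36 ≈ 0.1854.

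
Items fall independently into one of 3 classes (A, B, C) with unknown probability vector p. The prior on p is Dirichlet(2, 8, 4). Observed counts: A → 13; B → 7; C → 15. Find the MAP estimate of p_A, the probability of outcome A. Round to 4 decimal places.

The posterior is Dirichlet(αᵢ + nᵢ) = Dirichlet(15, 15, 19).
For a Dirichlet(a₁,…,a_K) with all aᵢ > 1, the mode has j-th component (aⱼ − 1)/(Σaᵢ − K).
Here Σaᵢ = 49 and K = 3, so p_A = (15 − 1)/(49 − 3) = 14/46 ≈ 0.3043.

MAP estimate of p_A = 0.3043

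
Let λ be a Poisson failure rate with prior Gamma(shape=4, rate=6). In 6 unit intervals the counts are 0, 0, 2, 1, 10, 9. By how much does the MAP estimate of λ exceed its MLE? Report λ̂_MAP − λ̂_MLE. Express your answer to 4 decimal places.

MAP − MLE = -1.5833

Σxᵢ = 22. Posterior is Gamma(26, 12); MAP = (26−1)/12 = 25/12 ≈ 2.08333.
MLE = x̄ = 22/6 ≈ 3.66667.
Difference = 25/12 − 22/6 = -19/12 ≈ -1.5833.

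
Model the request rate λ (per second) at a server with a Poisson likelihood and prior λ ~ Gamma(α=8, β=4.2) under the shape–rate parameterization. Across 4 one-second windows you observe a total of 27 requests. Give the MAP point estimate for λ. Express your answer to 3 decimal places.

Σxᵢ = 27, n = 4.
Posterior ∝ λ^7e^(−4.2λ) · λ^27e^(−4λ) = λ^34e^(−8.2λ), i.e. Gamma(shape=35, rate=8.2).
The mode of a Gamma(a, b) with a ≥ 1 (shape–rate) is (a−1)/b = 34/8.2 ≈ 4.146.

λ̂_MAP = 4.146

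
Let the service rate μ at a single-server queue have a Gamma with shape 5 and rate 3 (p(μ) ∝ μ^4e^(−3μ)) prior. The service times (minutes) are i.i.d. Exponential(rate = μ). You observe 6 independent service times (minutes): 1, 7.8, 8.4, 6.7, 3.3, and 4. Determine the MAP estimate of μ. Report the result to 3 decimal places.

μ̂_MAP = 0.292

The Exponential(rate=μ) likelihood is ∝ μ^n e^(−μΣtᵢ). Here n = 6 and Σtᵢ = 1 + 7.8 + 8.4 + 6.7 + 3.3 + 4 = 31.2.
Posterior ∝ μ^4e^(−3μ) · μ^6e^(−31.2μ) = μ^10e^(−34.2μ), i.e. Gamma(11, 34.2).
Mode = (a−1)/b = 10/34.2 ≈ 0.292.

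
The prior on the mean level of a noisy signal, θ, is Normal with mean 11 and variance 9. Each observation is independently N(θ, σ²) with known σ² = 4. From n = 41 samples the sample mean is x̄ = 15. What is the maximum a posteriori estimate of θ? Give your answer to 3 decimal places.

θ̂_MAP = 14.957

n = 41, x̄ = 15.
For a Normal prior and Normal likelihood with known variance, the posterior is Normal; its mode equals its mean, the precision-weighted average.
Prior precision 1/σ₀² = 1/9; data precision n/σ² = 41/4 = 10.25.
θ̂ = ((1/9)·11 + 10.25·15) / (1/9 + 10.25) = (5579/36)/(373/36) = 5579/373 ≈ 14.957.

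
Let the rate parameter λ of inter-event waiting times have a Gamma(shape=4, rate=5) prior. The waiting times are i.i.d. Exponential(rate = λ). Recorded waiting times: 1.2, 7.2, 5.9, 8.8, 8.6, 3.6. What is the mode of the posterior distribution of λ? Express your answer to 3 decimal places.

λ̂_MAP = 0.223

The Exponential(rate=λ) likelihood is ∝ λ^n e^(−λΣtᵢ). Here n = 6 and Σtᵢ = 1.2 + 7.2 + 5.9 + 8.8 + 8.6 + 3.6 = 35.3.
Posterior ∝ λ^3e^(−5λ) · λ^6e^(−35.3λ) = λ^9e^(−40.3λ), i.e. Gamma(10, 40.3).
Mode = (a−1)/b = 9/40.3 ≈ 0.223.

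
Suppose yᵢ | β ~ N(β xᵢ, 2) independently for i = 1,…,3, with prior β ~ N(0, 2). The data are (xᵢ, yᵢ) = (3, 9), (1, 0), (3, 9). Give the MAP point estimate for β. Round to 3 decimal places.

log p(β | y) = −Σ(yᵢ − βxᵢ)²/(2·2) − β²/(2·2) + const.
Setting the derivative to zero: Σxᵢ(yᵢ − βxᵢ)/2 − β/2 = 0, so β = Σxᵢyᵢ / (Σxᵢ² + σ²/τ²).
Σxᵢyᵢ = 3·9 + 1·0 + 3·9 = 54; Σxᵢ² = 19; σ²/τ² = 1.
β̂_MAP = 54 / (19 + 1) = 54/20 ≈ 2.700.

β̂_MAP = 2.700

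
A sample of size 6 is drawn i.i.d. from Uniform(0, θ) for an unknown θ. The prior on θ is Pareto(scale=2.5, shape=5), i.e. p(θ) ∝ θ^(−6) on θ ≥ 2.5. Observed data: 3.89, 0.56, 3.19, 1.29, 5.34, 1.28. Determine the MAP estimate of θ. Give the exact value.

The Uniform(0, θ) likelihood is θ^(−n) for θ ≥ max(xᵢ), zero otherwise. Here max(xᵢ) = 5.34.
Posterior ∝ θ^(−6) · θ^(−6) = θ^(−12) on θ ≥ max(2.5, 5.34) = 5.34.
This density is strictly decreasing in θ, so the posterior mode lies at the lower boundary of the support.

θ̂_MAP = 5.34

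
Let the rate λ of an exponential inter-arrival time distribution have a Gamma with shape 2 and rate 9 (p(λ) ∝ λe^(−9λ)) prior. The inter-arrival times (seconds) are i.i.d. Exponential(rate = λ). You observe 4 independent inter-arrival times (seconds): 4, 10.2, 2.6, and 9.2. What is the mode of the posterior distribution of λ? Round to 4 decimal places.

The Exponential(rate=λ) likelihood is ∝ λ^n e^(−λΣtᵢ). Here n = 4 and Σtᵢ = 4 + 10.2 + 2.6 + 9.2 = 26.
Posterior ∝ λe^(−9λ) · λ^4e^(−26λ) = λ^5e^(−35λ), i.e. Gamma(6, 35).
Mode = (a−1)/b = 5/35 ≈ 0.1429.

λ̂_MAP = 0.1429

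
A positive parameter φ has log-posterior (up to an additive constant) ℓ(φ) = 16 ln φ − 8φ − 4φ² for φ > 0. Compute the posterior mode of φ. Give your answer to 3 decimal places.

φ̂_MAP = 1.000

ℓ'(φ) = 16/φ − 8 − 8φ. Setting this to zero and multiplying by φ: 8φ² + 8φ − 16 = 0.
φ = (−8 + √(8² + 4·8·16)) / (2·8) = (−8 + √576) / 16 = (−8 + 24)/16 = 1.
ℓ''(φ) = −16/φ² − 8 < 0, confirming a maximum.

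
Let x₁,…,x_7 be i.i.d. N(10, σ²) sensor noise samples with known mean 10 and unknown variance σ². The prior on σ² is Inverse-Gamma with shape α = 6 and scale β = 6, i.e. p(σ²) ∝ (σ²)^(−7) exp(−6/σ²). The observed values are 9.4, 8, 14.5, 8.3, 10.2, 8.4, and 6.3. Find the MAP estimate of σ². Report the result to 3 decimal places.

Sum of squared deviations about the known mean: SS = (9.4−10)² + (8−10)² + (14.5−10)² + (8.3−10)² + (10.2−10)² + (8.4−10)² + (6.3−10)² = 43.79.
The Normal likelihood contributes (σ²)^(−n/2) exp(−SS/(2σ²)), so the posterior is Inverse-Gamma(α + n/2, β + SS/2) = Inverse-Gamma(9.5, 27.895).
The mode of Inverse-Gamma(a, b) is b/(a+1) = 27.895/10.5 ≈ 2.657.

σ̂²_MAP = 2.657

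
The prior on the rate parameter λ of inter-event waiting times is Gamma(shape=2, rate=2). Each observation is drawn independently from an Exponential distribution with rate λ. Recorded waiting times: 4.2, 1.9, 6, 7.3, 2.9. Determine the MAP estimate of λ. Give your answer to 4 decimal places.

λ̂_MAP = 0.2469

The Exponential(rate=λ) likelihood is ∝ λ^n e^(−λΣtᵢ). Here n = 5 and Σtᵢ = 4.2 + 1.9 + 6 + 7.3 + 2.9 = 22.3.
Posterior ∝ λe^(−2λ) · λ^5e^(−22.3λ) = λ^6e^(−24.3λ), i.e. Gamma(7, 24.3).
Mode = (a−1)/b = 6/24.3 ≈ 0.2469.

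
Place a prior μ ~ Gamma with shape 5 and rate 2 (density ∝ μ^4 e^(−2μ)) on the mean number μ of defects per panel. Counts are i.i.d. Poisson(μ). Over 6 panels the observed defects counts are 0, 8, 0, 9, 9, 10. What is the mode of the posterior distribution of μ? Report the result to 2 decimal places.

Σxᵢ = 0+8+0+9+9+10 = 36, with n = 6.
Posterior ∝ μ^4e^(−2μ) · μ^36e^(−6μ) = μ^40e^(−8μ), i.e. Gamma(shape=41, rate=8).
The mode of a Gamma(a, b) with a ≥ 1 (shape–rate) is (a−1)/b = 40/8 ≈ 5.00.

μ̂_MAP = 5.00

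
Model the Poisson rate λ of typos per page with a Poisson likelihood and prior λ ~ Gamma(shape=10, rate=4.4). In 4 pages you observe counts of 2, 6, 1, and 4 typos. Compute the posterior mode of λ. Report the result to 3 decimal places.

Σxᵢ = 2+6+1+4 = 13, with n = 4.
Posterior ∝ λ^9e^(−4.4λ) · λ^13e^(−4λ) = λ^22e^(−8.4λ), i.e. Gamma(shape=23, rate=8.4).
The mode of a Gamma(a, b) with a ≥ 1 (shape–rate) is (a−1)/b = 22/8.4 ≈ 2.619.

λ̂_MAP = 2.619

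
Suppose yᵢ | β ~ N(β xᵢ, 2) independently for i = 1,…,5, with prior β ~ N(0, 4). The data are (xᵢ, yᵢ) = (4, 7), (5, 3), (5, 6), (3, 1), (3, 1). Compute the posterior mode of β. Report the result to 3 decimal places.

log p(β | y) = −Σ(yᵢ − βxᵢ)²/(2·2) − β²/(2·4) + const.
Setting the derivative to zero: Σxᵢ(yᵢ − βxᵢ)/2 − β/4 = 0, so β = Σxᵢyᵢ / (Σxᵢ² + σ²/τ²).
Σxᵢyᵢ = 4·7 + 5·3 + 5·6 + 3·1 + 3·1 = 79; Σxᵢ² = 84; σ²/τ² = 0.5.
β̂_MAP = 79 / (84 + 0.5) = 79/84.5 ≈ 0.935.

β̂_MAP = 0.935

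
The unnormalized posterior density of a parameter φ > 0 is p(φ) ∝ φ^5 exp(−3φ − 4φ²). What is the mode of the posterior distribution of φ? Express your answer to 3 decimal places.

ℓ'(φ) = 5/φ − 3 − 8φ. Setting this to zero and multiplying by φ: 8φ² + 3φ − 5 = 0.
φ = (−3 + √(3² + 4·8·5)) / (2·8) = (−3 + √169) / 16 = (−3 + 13)/16 = 5/8.
ℓ''(φ) = −5/φ² − 8 < 0, confirming a maximum.

φ̂_MAP = 0.625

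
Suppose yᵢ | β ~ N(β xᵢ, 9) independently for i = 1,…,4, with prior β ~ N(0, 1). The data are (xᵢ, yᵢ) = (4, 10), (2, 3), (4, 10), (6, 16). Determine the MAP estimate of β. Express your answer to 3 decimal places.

β̂_MAP = 2.247

log p(β | y) = −Σ(yᵢ − βxᵢ)²/(2·9) − β²/(2·1) + const.
Setting the derivative to zero: Σxᵢ(yᵢ − βxᵢ)/9 − β/1 = 0, so β = Σxᵢyᵢ / (Σxᵢ² + σ²/τ²).
Σxᵢyᵢ = 4·10 + 2·3 + 4·10 + 6·16 = 182; Σxᵢ² = 72; σ²/τ² = 9.
β̂_MAP = 182 / (72 + 9) = 182/81 ≈ 2.247.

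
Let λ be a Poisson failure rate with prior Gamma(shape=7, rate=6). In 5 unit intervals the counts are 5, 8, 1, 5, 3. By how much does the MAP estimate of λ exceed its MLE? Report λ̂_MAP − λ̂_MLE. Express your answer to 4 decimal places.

MAP − MLE = -1.8545

Σxᵢ = 22. Posterior is Gamma(29, 11); MAP = (29−1)/11 = 28/11 ≈ 2.54545.
MLE = x̄ = 22/5 ≈ 4.40000.
Difference = 28/11 − 22/5 = -102/55 ≈ -1.8545.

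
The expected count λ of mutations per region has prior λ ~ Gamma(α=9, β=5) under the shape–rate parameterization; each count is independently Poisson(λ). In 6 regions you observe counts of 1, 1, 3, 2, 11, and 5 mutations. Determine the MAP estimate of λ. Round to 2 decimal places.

Σxᵢ = 1+1+3+2+11+5 = 23, with n = 6.
Posterior ∝ λ^8e^(−5λ) · λ^23e^(−6λ) = λ^31e^(−11λ), i.e. Gamma(shape=32, rate=11).
The mode of a Gamma(a, b) with a ≥ 1 (shape–rate) is (a−1)/b = 31/11 ≈ 2.82.

λ̂_MAP = 2.82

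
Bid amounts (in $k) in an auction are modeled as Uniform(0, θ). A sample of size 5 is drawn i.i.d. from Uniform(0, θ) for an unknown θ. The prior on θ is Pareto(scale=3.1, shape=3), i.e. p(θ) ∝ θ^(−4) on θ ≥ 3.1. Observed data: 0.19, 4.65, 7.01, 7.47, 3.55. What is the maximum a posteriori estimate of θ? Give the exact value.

The Uniform(0, θ) likelihood is θ^(−n) for θ ≥ max(xᵢ), zero otherwise. Here max(xᵢ) = 7.47.
Posterior ∝ θ^(−4) · θ^(−5) = θ^(−9) on θ ≥ max(3.1, 7.47) = 7.47.
This density is strictly decreasing in θ, so the posterior mode lies at the lower boundary of the support.

θ̂_MAP = 7.47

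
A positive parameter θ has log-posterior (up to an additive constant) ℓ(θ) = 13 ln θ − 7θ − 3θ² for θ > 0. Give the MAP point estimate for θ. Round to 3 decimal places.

ℓ'(θ) = 13/θ − 7 − 6θ. Setting this to zero and multiplying by θ: 6θ² + 7θ − 13 = 0.
θ = (−7 + √(7² + 4·6·13)) / (2·6) = (−7 + √361) / 12 = (−7 + 19)/12 = 1.
ℓ''(θ) = −13/θ² − 6 < 0, confirming a maximum.

θ̂_MAP = 1.000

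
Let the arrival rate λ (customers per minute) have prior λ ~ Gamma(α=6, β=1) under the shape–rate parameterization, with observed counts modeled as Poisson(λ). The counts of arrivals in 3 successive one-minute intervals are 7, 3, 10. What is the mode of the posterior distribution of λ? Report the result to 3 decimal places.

λ̂_MAP = 6.250

Σxᵢ = 7+3+10 = 20, with n = 3.
Posterior ∝ λ^5e^(−1λ) · λ^20e^(−3λ) = λ^25e^(−4λ), i.e. Gamma(shape=26, rate=4).
The mode of a Gamma(a, b) with a ≥ 1 (shape–rate) is (a−1)/b = 25/4 ≈ 6.250.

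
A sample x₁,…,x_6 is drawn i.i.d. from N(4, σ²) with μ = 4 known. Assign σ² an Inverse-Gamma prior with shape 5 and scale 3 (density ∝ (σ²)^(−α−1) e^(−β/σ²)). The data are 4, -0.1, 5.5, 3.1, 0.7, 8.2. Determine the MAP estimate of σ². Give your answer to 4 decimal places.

Sum of squared deviations about the known mean: SS = (4−4)² + (-0.1−4)² + (5.5−4)² + (3.1−4)² + (0.7−4)² + (8.2−4)² = 48.4.
The Normal likelihood contributes (σ²)^(−n/2) exp(−SS/(2σ²)), so the posterior is Inverse-Gamma(α + n/2, β + SS/2) = Inverse-Gamma(8, 27.2).
The mode of Inverse-Gamma(a, b) is b/(a+1) = 27.2/9 ≈ 3.0222.

σ̂²_MAP = 3.0222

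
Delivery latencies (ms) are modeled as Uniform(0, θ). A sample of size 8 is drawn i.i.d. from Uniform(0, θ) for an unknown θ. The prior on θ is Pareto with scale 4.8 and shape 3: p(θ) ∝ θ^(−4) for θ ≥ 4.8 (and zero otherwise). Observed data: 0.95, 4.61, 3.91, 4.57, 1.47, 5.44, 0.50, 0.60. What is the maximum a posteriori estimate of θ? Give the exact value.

θ̂_MAP = 5.44

The Uniform(0, θ) likelihood is θ^(−n) for θ ≥ max(xᵢ), zero otherwise. Here max(xᵢ) = 5.44.
Posterior ∝ θ^(−4) · θ^(−8) = θ^(−12) on θ ≥ max(4.8, 5.44) = 5.44.
This density is strictly decreasing in θ, so the posterior mode lies at the lower boundary of the support.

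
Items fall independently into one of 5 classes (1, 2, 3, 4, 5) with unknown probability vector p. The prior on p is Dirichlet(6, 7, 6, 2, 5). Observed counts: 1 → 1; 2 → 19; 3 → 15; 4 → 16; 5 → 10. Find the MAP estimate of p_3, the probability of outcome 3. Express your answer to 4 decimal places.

MAP estimate: 0.2439

The posterior is Dirichlet(αᵢ + nᵢ) = Dirichlet(7, 26, 21, 18, 15).
For a Dirichlet(a₁,…,a_K) with all aᵢ > 1, the mode has j-th component (aⱼ − 1)/(Σaᵢ − K).
Here Σaᵢ = 87 and K = 5, so p_3 = (21 − 1)/(87 − 5) = 20/82 ≈ 0.2439.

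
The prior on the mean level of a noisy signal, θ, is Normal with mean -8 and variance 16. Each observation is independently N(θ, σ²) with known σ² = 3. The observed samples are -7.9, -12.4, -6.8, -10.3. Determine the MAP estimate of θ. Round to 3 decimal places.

n = 4; x̄ = ((-7.9) + (-12.4) + (-6.8) + (-10.3))/4 = -37.4/4 = -9.35.
For a Normal prior and Normal likelihood with known variance, the posterior is Normal; its mode equals its mean, the precision-weighted average.
Prior precision 1/σ₀² = 1/16 = 0.0625; data precision n/σ² = 4/3.
θ̂ = (0.0625·(-8) + (4/3)·(-9.35)) / (0.0625 + 4/3) = (-389/30)/(67/48) = -3112/335 ≈ -9.290.

θ̂_MAP = -9.290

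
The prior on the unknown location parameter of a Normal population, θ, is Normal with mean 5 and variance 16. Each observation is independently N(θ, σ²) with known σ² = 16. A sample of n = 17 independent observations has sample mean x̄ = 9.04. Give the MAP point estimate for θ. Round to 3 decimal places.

θ̂_MAP = 8.816

n = 17, x̄ = 9.04.
For a Normal prior and Normal likelihood with known variance, the posterior is Normal; its mode equals its mean, the precision-weighted average.
Prior precision 1/σ₀² = 1/16 = 0.0625; data precision n/σ² = 17/16 = 1.0625.
θ̂ = (0.0625·5 + 1.0625·9.04) / (0.0625 + 1.0625) = 9.9175/1.125 = 3967/450 ≈ 8.816.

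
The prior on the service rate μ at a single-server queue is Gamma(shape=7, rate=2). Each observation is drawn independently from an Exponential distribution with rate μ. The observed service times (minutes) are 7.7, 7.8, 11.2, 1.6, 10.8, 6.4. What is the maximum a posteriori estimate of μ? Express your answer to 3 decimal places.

μ̂_MAP = 0.253

The Exponential(rate=μ) likelihood is ∝ μ^n e^(−μΣtᵢ). Here n = 6 and Σtᵢ = 7.7 + 7.8 + 11.2 + 1.6 + 10.8 + 6.4 = 45.5.
Posterior ∝ μ^6e^(−2μ) · μ^6e^(−45.5μ) = μ^12e^(−47.5μ), i.e. Gamma(13, 47.5).
Mode = (a−1)/b = 12/47.5 ≈ 0.253.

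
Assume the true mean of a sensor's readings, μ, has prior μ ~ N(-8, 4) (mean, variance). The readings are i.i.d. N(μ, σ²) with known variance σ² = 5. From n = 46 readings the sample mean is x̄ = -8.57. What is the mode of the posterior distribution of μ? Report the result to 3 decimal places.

n = 46, x̄ = -8.57.
For a Normal prior and Normal likelihood with known variance, the posterior is Normal; its mode equals its mean, the precision-weighted average.
Prior precision 1/σ₀² = 1/4 = 0.25; data precision n/σ² = 46/5 = 9.2.
μ̂ = (0.25·(-8) + 9.2·(-8.57)) / (0.25 + 9.2) = (-80.844)/9.45 = -13474/1575 ≈ -8.555.

μ̂_MAP = -8.555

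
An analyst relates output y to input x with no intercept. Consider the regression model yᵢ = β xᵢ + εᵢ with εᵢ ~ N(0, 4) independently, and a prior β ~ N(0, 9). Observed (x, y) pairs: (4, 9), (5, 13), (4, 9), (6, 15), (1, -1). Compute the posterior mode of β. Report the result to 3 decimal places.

β̂_MAP = 2.393

log p(β | y) = −Σ(yᵢ − βxᵢ)²/(2·4) − β²/(2·9) + const.
Setting the derivative to zero: Σxᵢ(yᵢ − βxᵢ)/4 − β/9 = 0, so β = Σxᵢyᵢ / (Σxᵢ² + σ²/τ²).
Σxᵢyᵢ = 4·9 + 5·13 + 4·9 + 6·15 + 1·(-1) = 226; Σxᵢ² = 94; σ²/τ² = 4/9.
β̂_MAP = 226 / (94 + 4/9) = 226/(850/9) = 1017/425 ≈ 2.393.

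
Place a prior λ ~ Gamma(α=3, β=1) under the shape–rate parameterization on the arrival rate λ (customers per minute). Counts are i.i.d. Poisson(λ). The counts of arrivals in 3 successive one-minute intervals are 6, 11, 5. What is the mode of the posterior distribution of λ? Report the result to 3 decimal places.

λ̂_MAP = 6.000

Σxᵢ = 6+11+5 = 22, with n = 3.
Posterior ∝ λ^2e^(−1λ) · λ^22e^(−3λ) = λ^24e^(−4λ), i.e. Gamma(shape=25, rate=4).
The mode of a Gamma(a, b) with a ≥ 1 (shape–rate) is (a−1)/b = 24/4 ≈ 6.000.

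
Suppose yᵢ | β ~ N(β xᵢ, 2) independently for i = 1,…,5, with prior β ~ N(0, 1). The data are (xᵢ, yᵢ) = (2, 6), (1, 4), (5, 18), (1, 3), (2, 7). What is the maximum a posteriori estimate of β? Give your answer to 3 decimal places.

log p(β | y) = −Σ(yᵢ − βxᵢ)²/(2·2) − β²/(2·1) + const.
Setting the derivative to zero: Σxᵢ(yᵢ − βxᵢ)/2 − β/1 = 0, so β = Σxᵢyᵢ / (Σxᵢ² + σ²/τ²).
Σxᵢyᵢ = 2·6 + 1·4 + 5·18 + 1·3 + 2·7 = 123; Σxᵢ² = 35; σ²/τ² = 2.
β̂_MAP = 123 / (35 + 2) = 123/37 ≈ 3.324.

β̂_MAP = 3.324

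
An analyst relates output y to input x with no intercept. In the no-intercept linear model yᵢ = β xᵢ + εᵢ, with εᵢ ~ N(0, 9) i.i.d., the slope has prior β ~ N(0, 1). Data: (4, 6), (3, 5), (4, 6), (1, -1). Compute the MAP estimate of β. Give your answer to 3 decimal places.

β̂_MAP = 1.216

log p(β | y) = −Σ(yᵢ − βxᵢ)²/(2·9) − β²/(2·1) + const.
Setting the derivative to zero: Σxᵢ(yᵢ − βxᵢ)/9 − β/1 = 0, so β = Σxᵢyᵢ / (Σxᵢ² + σ²/τ²).
Σxᵢyᵢ = 4·6 + 3·5 + 4·6 + 1·(-1) = 62; Σxᵢ² = 42; σ²/τ² = 9.
β̂_MAP = 62 / (42 + 9) = 62/51 ≈ 1.216.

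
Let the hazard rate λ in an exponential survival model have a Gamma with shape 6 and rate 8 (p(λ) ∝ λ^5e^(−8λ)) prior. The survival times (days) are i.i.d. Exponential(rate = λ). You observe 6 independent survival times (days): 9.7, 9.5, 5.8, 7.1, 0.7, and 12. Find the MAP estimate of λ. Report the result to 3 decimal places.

λ̂_MAP = 0.208

The Exponential(rate=λ) likelihood is ∝ λ^n e^(−λΣtᵢ). Here n = 6 and Σtᵢ = 9.7 + 9.5 + 5.8 + 7.1 + 0.7 + 12 = 44.8.
Posterior ∝ λ^5e^(−8λ) · λ^6e^(−44.8λ) = λ^11e^(−52.8λ), i.e. Gamma(12, 52.8).
Mode = (a−1)/b = 11/52.8 ≈ 0.208.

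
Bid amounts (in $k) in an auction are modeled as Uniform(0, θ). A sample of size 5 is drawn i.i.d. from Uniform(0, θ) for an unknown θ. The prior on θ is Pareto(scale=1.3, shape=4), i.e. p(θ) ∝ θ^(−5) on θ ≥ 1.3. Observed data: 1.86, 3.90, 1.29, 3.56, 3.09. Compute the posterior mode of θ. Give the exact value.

θ̂_MAP = 3.90

The Uniform(0, θ) likelihood is θ^(−n) for θ ≥ max(xᵢ), zero otherwise. Here max(xᵢ) = 3.90.
Posterior ∝ θ^(−5) · θ^(−5) = θ^(−10) on θ ≥ max(1.3, 3.90) = 3.90.
This density is strictly decreasing in θ, so the posterior mode lies at the lower boundary of the support.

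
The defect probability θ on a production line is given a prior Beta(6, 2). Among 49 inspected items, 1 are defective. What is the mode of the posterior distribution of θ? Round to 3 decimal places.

Prior: Beta(6, 2).
Data: 1 success in 49 trials. The binomial likelihood contributes θ(1−θ)^48, so the posterior is Beta(6+1, 2+48) = Beta(7, 50).
For Beta(a, b) with a, b > 1 the mode is (a−1)/(a+b−2) = 6/55 ≈ 0.109.

θ̂_MAP = 0.109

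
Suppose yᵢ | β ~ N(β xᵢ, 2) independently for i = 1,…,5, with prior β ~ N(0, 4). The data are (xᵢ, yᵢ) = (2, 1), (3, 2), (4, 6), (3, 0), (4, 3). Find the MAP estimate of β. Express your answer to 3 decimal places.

log p(β | y) = −Σ(yᵢ − βxᵢ)²/(2·2) − β²/(2·4) + const.
Setting the derivative to zero: Σxᵢ(yᵢ − βxᵢ)/2 − β/4 = 0, so β = Σxᵢyᵢ / (Σxᵢ² + σ²/τ²).
Σxᵢyᵢ = 2·1 + 3·2 + 4·6 + 3·0 + 4·3 = 44; Σxᵢ² = 54; σ²/τ² = 0.5.
β̂_MAP = 44 / (54 + 0.5) = 44/54.5 ≈ 0.807.

β̂_MAP = 0.807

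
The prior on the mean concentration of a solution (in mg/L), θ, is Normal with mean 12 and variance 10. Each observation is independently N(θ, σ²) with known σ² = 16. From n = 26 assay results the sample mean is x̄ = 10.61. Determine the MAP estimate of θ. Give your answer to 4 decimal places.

n = 26, x̄ = 10.61.
For a Normal prior and Normal likelihood with known variance, the posterior is Normal; its mode equals its mean, the precision-weighted average.
Prior precision 1/σ₀² = 1/10 = 0.1; data precision n/σ² = 26/16 = 1.625.
θ̂ = (0.1·12 + 1.625·10.61) / (0.1 + 1.625) = 18.44125/1.725 = 14753/1380 ≈ 10.6906.

θ̂_MAP = 10.6906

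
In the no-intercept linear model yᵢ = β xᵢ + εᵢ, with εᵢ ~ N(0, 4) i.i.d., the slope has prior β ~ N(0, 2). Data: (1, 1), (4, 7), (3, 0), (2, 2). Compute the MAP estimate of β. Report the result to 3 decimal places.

log p(β | y) = −Σ(yᵢ − βxᵢ)²/(2·4) − β²/(2·2) + const.
Setting the derivative to zero: Σxᵢ(yᵢ − βxᵢ)/4 − β/2 = 0, so β = Σxᵢyᵢ / (Σxᵢ² + σ²/τ²).
Σxᵢyᵢ = 1·1 + 4·7 + 3·0 + 2·2 = 33; Σxᵢ² = 30; σ²/τ² = 2.
β̂_MAP = 33 / (30 + 2) = 33/32 ≈ 1.031.

β̂_MAP = 1.031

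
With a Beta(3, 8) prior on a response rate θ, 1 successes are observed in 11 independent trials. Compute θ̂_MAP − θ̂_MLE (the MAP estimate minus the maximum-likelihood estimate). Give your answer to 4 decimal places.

Posterior is Beta(4, 18); MAP = (4−1)/(22−2) = 3/20 ≈ 0.15000.
MLE ignores the prior: θ̂_MLE = k/n = 1/11 ≈ 0.09091.
Difference = 3/20 − 1/11 = 13/220 ≈ 0.0591.

MAP − MLE = 0.0591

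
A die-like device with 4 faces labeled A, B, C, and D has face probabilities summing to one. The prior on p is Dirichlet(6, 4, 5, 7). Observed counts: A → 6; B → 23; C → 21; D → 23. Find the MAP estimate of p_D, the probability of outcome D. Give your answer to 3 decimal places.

MAP estimate of p_D = 0.319

The posterior is Dirichlet(αᵢ + nᵢ) = Dirichlet(12, 27, 26, 30).
For a Dirichlet(a₁,…,a_K) with all aᵢ > 1, the mode has j-th component (aⱼ − 1)/(Σaᵢ − K).
Here Σaᵢ = 95 and K = 4, so p_D = (30 − 1)/(95 − 4) = 29/91 ≈ 0.319.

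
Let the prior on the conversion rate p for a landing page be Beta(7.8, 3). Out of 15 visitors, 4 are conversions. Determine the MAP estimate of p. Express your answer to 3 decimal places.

Prior: Beta(7.8, 3).
Data: 4 successes in 15 trials. The binomial likelihood contributes p^4(1−p)^11, so the posterior is Beta(7.8+4, 3+11) = Beta(11.8, 14).
For Beta(a, b) with a, b > 1 the mode is (a−1)/(a+b−2) = 10.8/23.8 ≈ 0.454.

p̂_MAP = 0.454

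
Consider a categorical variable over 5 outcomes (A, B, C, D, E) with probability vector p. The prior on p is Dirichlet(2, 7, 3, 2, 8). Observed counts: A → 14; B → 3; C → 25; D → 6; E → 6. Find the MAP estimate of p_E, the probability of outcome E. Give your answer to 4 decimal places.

MAP estimate of p_E = 0.1831

The posterior is Dirichlet(αᵢ + nᵢ) = Dirichlet(16, 10, 28, 8, 14).
For a Dirichlet(a₁,…,a_K) with all aᵢ > 1, the mode has j-th component (aⱼ − 1)/(Σaᵢ − K).
Here Σaᵢ = 76 and K = 5, so p_E = (14 − 1)/(76 − 5) = 13/71 ≈ 0.1831.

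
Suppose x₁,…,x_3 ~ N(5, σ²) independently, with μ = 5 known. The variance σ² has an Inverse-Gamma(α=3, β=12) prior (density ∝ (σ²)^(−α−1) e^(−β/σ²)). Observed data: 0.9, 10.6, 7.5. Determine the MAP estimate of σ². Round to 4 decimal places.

Sum of squared deviations about the known mean: SS = (0.9−5)² + (10.6−5)² + (7.5−5)² = 54.42.
The Normal likelihood contributes (σ²)^(−n/2) exp(−SS/(2σ²)), so the posterior is Inverse-Gamma(α + n/2, β + SS/2) = Inverse-Gamma(4.5, 39.21).
The mode of Inverse-Gamma(a, b) is b/(a+1) = 39.21/5.5 ≈ 7.1291.

σ̂²_MAP = 7.1291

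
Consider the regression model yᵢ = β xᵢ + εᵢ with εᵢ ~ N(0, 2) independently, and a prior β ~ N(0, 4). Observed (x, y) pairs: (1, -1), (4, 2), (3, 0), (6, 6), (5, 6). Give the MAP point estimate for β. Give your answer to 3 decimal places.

log p(β | y) = −Σ(yᵢ − βxᵢ)²/(2·2) − β²/(2·4) + const.
Setting the derivative to zero: Σxᵢ(yᵢ − βxᵢ)/2 − β/4 = 0, so β = Σxᵢyᵢ / (Σxᵢ² + σ²/τ²).
Σxᵢyᵢ = 1·(-1) + 4·2 + 3·0 + 6·6 + 5·6 = 73; Σxᵢ² = 87; σ²/τ² = 0.5.
β̂_MAP = 73 / (87 + 0.5) = 73/87.5 ≈ 0.834.

β̂_MAP = 0.834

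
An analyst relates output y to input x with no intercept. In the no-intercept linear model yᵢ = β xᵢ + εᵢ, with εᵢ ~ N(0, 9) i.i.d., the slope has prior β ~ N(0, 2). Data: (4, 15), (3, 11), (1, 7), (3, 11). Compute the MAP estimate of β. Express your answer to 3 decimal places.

β̂_MAP = 3.367

log p(β | y) = −Σ(yᵢ − βxᵢ)²/(2·9) − β²/(2·2) + const.
Setting the derivative to zero: Σxᵢ(yᵢ − βxᵢ)/9 − β/2 = 0, so β = Σxᵢyᵢ / (Σxᵢ² + σ²/τ²).
Σxᵢyᵢ = 4·15 + 3·11 + 1·7 + 3·11 = 133; Σxᵢ² = 35; σ²/τ² = 4.5.
β̂_MAP = 133 / (35 + 4.5) = 133/39.5 ≈ 3.367.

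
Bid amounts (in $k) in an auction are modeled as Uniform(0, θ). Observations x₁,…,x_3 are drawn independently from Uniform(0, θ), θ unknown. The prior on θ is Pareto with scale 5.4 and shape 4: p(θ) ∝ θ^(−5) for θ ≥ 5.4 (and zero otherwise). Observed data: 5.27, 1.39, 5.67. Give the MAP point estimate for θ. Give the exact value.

The Uniform(0, θ) likelihood is θ^(−n) for θ ≥ max(xᵢ), zero otherwise. Here max(xᵢ) = 5.67.
Posterior ∝ θ^(−5) · θ^(−3) = θ^(−8) on θ ≥ max(5.4, 5.67) = 5.67.
This density is strictly decreasing in θ, so the posterior mode lies at the lower boundary of the support.

θ̂_MAP = 5.67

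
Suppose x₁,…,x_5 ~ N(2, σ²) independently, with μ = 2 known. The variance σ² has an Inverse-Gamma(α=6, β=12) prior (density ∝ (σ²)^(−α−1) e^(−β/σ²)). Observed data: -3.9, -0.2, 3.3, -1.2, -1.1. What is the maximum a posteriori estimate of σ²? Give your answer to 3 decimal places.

Sum of squared deviations about the known mean: SS = (-3.9−2)² + (-0.2−2)² + (3.3−2)² + (-1.2−2)² + (-1.1−2)² = 61.19.
The Normal likelihood contributes (σ²)^(−n/2) exp(−SS/(2σ²)), so the posterior is Inverse-Gamma(α + n/2, β + SS/2) = Inverse-Gamma(8.5, 42.595).
The mode of Inverse-Gamma(a, b) is b/(a+1) = 42.595/9.5 ≈ 4.484.

σ̂²_MAP = 4.484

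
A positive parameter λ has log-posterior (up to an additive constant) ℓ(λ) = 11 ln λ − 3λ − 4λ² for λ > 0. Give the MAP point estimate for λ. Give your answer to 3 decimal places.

λ̂_MAP = 1.000

ℓ'(λ) = 11/λ − 3 − 8λ. Setting this to zero and multiplying by λ: 8λ² + 3λ − 11 = 0.
λ = (−3 + √(3² + 4·8·11)) / (2·8) = (−3 + √361) / 16 = (−3 + 19)/16 = 1.
ℓ''(λ) = −11/λ² − 8 < 0, confirming a maximum.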